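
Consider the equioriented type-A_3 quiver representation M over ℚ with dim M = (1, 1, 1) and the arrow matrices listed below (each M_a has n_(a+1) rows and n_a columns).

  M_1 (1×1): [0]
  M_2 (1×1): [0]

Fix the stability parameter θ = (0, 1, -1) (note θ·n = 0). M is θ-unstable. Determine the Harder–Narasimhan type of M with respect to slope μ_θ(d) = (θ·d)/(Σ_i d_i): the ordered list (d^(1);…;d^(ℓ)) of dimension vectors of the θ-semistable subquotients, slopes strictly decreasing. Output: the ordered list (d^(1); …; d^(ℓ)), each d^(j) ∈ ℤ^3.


Via rank(M_{q-1}∘⋯∘M_p): M ≅ I[1,1], I[2,2], I[3,3].
μ_θ-semistable layers: μ^(1)=1; μ^(2)=0; μ^(3)=-1

((0, 1, 0); (1, 0, 0); (0, 0, 1))


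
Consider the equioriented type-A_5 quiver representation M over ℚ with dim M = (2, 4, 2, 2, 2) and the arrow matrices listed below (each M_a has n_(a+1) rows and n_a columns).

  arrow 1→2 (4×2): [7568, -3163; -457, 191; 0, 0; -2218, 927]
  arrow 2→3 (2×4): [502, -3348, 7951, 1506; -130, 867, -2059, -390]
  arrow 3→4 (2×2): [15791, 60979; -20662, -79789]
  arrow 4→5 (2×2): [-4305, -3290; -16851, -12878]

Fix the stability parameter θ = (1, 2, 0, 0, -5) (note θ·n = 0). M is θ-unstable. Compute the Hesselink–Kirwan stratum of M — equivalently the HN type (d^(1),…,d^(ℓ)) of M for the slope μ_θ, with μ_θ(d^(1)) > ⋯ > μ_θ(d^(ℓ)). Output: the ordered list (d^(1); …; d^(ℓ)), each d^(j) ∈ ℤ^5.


Interval decomposition of M: I[1,2], I[1,5], I[2,2], I[2,4], I[5,5].
HN type (ℓ=5): μ^(1)=2; μ^(2)=1; μ^(3)=2/3; μ^(4)=-2/5; μ^(5)=-5

((0, 2, 0, 0, 0); (1, 0, 0, 0, 0); (0, 1, 1, 1, 0); (1, 1, 1, 1, 1); (0, 0, 0, 0, 1))


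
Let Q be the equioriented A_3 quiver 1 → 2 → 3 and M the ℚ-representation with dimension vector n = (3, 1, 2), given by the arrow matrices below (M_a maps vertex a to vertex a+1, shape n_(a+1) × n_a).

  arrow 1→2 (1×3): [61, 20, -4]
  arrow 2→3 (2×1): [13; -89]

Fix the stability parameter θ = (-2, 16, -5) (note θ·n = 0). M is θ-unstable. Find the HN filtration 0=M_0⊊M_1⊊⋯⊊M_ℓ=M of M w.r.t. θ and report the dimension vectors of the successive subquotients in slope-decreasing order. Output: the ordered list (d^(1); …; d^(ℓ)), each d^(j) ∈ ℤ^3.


Interval decomposition of M: I[1,1]^2, I[1,3], I[3,3].
HN type (ℓ=3): μ^(1)=11/2; μ^(2)=-2; μ^(3)=-5

((0, 1, 1); (3, 0, 0); (0, 0, 1))


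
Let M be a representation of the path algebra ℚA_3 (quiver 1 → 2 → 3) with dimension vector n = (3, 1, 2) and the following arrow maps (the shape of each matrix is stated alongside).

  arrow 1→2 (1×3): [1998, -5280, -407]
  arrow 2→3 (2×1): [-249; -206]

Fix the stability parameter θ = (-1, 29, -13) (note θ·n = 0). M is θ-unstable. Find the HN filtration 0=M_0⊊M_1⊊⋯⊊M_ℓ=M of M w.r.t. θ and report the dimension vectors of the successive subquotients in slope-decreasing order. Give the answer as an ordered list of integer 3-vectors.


Interval decomposition of M: I[1,1]^2, I[1,3], I[3,3].
HN type (ℓ=3): μ^(1)=8; μ^(2)=-1; μ^(3)=-13

((0, 1, 1); (3, 0, 0); (0, 0, 1))


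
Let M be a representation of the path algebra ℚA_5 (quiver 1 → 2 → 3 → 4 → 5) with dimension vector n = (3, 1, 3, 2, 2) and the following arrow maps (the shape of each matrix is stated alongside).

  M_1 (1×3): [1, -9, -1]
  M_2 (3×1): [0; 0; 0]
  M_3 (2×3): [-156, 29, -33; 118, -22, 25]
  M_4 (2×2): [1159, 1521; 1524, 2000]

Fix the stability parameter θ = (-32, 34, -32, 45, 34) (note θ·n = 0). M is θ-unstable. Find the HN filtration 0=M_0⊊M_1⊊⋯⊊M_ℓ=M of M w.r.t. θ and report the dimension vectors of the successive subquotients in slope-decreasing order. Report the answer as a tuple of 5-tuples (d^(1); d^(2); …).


Barcode: M ≅ I[1,1]^2, I[1,2], I[3,3], I[3,5]^2. HN layers by μ_θ (3 steps, strictly decreasing):
  μ^(1)=79/2; μ^(2)=34; μ^(3)=-32

((0, 0, 0, 2, 2); (0, 1, 0, 0, 0); (3, 0, 3, 0, 0))


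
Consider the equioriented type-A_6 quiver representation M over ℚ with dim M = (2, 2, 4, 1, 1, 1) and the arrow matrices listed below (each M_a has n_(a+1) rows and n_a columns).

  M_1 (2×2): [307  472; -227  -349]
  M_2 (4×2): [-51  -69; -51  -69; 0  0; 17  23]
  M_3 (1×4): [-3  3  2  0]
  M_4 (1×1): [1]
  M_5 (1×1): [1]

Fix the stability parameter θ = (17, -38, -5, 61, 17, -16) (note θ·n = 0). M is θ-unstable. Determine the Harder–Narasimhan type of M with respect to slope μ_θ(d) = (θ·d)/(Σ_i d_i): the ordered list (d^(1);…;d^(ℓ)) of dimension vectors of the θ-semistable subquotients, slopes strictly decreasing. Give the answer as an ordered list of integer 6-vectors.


Interval decomposition of M: I[1,2], I[1,3], I[3,3]^2, I[3,6].
HN type (ℓ=3): μ^(1)=62/3; μ^(2)=-5; μ^(3)=-21/2

((0, 0, 0, 1, 1, 1); (0, 0, 4, 0, 0, 0); (2, 2, 0, 0, 0, 0))


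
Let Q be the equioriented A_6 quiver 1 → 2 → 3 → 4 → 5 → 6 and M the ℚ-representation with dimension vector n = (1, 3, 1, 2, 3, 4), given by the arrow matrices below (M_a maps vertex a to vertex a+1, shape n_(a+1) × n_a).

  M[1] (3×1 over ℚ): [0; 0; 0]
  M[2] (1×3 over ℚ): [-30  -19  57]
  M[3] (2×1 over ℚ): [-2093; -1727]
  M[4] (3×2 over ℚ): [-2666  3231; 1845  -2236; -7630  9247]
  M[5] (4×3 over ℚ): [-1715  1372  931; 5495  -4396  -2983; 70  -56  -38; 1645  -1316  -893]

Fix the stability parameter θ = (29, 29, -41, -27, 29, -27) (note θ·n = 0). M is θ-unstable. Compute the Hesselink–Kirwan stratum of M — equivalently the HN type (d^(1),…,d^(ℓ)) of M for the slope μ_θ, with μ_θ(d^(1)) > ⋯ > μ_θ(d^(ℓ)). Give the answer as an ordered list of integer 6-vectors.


Interval decomposition of M: I[1,1], I[2,2]^2, I[2,5], I[4,5], I[5,6], I[6,6]^3.
HN type (ℓ=4): μ^(1)=29; μ^(2)=1; μ^(3)=-13; μ^(4)=-27

((1, 2, 0, 0, 2, 0); (0, 0, 0, 0, 1, 1); (0, 1, 1, 1, 0, 0); (0, 0, 0, 1, 0, 3))


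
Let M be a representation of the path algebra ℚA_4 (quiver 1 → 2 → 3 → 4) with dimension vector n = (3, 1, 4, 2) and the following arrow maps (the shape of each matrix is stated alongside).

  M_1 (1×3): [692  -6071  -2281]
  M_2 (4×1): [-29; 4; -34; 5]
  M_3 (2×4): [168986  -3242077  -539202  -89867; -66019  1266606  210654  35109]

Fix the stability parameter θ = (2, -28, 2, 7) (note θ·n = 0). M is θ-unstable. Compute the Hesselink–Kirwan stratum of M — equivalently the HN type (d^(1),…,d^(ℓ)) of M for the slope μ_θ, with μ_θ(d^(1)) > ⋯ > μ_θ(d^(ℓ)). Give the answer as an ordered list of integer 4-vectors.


Via rank(M_{q-1}∘⋯∘M_p): M ≅ I[1,1]^2, I[1,4], I[3,3]^2, I[3,4].
μ_θ-semistable layers: μ^(1)=7; μ^(2)=2; μ^(3)=-13

((0, 0, 0, 2); (2, 0, 4, 0); (1, 1, 0, 0))


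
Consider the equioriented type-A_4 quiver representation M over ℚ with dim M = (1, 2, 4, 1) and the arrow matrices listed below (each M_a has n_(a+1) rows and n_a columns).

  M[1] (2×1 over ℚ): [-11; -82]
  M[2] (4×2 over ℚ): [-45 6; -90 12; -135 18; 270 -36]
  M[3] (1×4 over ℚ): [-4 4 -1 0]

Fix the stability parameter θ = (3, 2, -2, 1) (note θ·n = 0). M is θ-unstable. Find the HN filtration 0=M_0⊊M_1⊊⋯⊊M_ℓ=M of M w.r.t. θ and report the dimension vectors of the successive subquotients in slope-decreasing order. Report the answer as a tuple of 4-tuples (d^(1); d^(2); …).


Via rank(M_{q-1}∘⋯∘M_p): M ≅ I[1,4], I[2,2], I[3,3]^3.
μ_θ-semistable layers: μ^(1)=2; μ^(2)=1; μ^(3)=-2

((0, 1, 0, 0); (1, 1, 1, 1); (0, 0, 3, 0))


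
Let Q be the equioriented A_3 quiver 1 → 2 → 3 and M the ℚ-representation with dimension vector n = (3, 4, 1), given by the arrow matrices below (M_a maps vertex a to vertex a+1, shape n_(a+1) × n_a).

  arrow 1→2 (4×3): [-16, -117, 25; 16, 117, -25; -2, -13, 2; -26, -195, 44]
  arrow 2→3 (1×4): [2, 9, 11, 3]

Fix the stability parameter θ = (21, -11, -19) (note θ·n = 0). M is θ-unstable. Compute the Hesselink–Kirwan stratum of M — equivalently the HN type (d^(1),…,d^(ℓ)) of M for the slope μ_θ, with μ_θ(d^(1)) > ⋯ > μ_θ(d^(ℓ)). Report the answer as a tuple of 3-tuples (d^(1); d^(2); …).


Via rank(M_{q-1}∘⋯∘M_p): M ≅ I[1,1], I[1,2], I[1,3], I[2,2]^2.
μ_θ-semistable layers: μ^(1)=21; μ^(2)=5; μ^(3)=-3; μ^(4)=-11

((1, 0, 0); (1, 1, 0); (1, 1, 1); (0, 2, 0))


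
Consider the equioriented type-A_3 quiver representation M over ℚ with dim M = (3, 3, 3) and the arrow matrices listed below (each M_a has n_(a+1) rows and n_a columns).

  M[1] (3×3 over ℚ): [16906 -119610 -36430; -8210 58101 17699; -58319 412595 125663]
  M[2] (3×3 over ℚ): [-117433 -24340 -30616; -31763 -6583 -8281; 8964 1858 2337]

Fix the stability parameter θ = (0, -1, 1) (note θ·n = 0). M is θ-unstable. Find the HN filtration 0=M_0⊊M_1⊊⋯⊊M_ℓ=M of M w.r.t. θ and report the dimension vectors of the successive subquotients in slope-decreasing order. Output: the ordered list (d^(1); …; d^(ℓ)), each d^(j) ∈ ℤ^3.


Barcode: M ≅ I[1,3]^3. HN layers by μ_θ (2 steps, strictly decreasing):
  μ^(1)=1; μ^(2)=-1/2

((0, 0, 3); (3, 3, 0))


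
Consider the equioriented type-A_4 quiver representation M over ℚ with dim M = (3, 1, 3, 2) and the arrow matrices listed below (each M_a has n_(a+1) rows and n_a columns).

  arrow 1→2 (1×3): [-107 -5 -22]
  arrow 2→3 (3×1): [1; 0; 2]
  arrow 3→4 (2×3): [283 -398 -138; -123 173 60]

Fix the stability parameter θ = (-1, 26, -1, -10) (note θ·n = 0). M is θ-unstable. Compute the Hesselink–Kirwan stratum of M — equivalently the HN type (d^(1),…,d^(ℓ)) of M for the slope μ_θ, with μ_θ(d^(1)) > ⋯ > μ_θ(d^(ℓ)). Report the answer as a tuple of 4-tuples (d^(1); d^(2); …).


Via rank(M_{q-1}∘⋯∘M_p): M ≅ I[1,1]^2, I[1,4], I[3,3], I[3,4].
μ_θ-semistable layers: μ^(1)=5; μ^(2)=-1; μ^(3)=-11/2

((0, 1, 1, 1); (3, 0, 1, 0); (0, 0, 1, 1))


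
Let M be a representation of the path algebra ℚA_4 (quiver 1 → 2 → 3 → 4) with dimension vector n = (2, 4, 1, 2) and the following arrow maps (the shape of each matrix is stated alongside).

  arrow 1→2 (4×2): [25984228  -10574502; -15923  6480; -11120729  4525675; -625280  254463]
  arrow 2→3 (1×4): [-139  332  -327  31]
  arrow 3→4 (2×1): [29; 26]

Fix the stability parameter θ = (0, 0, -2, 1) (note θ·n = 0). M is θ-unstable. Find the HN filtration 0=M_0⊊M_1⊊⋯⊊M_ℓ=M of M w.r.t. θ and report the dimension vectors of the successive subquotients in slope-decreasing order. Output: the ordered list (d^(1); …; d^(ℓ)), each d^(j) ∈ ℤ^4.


Interval decomposition of M: I[1,2], I[1,4], I[2,2]^2, I[4,4].
HN type (ℓ=3): μ^(1)=1; μ^(2)=0; μ^(3)=-2/3

((0, 0, 0, 2); (1, 3, 0, 0); (1, 1, 1, 0))


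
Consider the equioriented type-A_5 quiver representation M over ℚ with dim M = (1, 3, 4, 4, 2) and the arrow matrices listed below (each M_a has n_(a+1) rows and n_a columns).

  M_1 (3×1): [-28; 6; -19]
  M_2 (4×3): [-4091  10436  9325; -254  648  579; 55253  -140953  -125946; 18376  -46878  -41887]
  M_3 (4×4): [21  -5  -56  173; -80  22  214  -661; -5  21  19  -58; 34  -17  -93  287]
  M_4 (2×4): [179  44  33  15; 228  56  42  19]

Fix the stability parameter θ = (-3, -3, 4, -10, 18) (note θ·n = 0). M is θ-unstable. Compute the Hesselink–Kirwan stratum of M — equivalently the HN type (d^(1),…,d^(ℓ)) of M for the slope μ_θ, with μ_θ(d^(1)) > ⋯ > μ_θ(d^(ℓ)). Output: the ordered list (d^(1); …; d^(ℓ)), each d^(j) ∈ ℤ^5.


Via rank(M_{q-1}∘⋯∘M_p): M ≅ I[1,5], I[2,4], I[2,5], I[3,4].
μ_θ-semistable layers: μ^(1)=18; μ^(2)=-3

((0, 0, 0, 0, 2); (1, 3, 4, 4, 0))


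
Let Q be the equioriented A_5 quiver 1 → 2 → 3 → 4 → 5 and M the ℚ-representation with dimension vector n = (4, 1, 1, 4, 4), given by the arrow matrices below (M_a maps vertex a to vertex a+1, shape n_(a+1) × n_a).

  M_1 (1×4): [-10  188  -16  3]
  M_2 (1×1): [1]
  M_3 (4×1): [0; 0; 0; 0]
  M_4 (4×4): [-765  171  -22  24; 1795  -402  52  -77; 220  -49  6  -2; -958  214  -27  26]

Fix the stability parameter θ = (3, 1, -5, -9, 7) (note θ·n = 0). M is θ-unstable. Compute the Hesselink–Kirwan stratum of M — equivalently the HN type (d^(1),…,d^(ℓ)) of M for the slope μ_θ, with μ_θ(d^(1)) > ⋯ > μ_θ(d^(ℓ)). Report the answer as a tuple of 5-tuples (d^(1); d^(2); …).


Barcode: M ≅ I[1,1]^3, I[1,3], I[4,5]^4. HN layers by μ_θ (4 steps, strictly decreasing):
  μ^(1)=7; μ^(2)=3; μ^(3)=-1/3; μ^(4)=-9

((0, 0, 0, 0, 4); (3, 0, 0, 0, 0); (1, 1, 1, 0, 0); (0, 0, 0, 4, 0))


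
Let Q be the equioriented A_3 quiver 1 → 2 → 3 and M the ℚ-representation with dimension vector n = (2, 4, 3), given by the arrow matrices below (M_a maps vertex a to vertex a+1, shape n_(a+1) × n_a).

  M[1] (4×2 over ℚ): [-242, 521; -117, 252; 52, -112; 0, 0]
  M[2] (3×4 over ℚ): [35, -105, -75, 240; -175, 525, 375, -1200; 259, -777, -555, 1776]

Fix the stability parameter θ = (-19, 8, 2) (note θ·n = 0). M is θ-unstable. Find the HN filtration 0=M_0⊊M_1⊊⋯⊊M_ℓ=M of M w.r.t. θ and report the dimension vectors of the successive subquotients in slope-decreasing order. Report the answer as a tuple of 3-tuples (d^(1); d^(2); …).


Barcode: M ≅ I[1,2], I[1,3], I[2,2]^2, I[3,3]^2. HN layers by μ_θ (4 steps, strictly decreasing):
  μ^(1)=8; μ^(2)=5; μ^(3)=2; μ^(4)=-19

((0, 3, 0); (0, 1, 1); (0, 0, 2); (2, 0, 0))


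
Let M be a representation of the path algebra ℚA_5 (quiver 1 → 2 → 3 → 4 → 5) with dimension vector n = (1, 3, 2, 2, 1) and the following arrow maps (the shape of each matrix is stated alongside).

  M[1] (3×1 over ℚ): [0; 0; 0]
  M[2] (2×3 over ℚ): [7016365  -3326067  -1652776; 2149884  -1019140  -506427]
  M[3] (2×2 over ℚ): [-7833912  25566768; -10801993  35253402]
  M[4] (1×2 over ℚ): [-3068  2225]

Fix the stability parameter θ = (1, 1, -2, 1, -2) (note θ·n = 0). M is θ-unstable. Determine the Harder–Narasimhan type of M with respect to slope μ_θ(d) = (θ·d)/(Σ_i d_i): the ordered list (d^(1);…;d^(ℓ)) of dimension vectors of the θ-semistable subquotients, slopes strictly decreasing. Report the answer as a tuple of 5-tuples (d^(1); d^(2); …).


Interval decomposition of M: I[1,1], I[2,2], I[2,3], I[2,5], I[4,4].
HN type (ℓ=2): μ^(1)=1; μ^(2)=-1/2

((1, 1, 0, 1, 0); (0, 2, 2, 1, 1))


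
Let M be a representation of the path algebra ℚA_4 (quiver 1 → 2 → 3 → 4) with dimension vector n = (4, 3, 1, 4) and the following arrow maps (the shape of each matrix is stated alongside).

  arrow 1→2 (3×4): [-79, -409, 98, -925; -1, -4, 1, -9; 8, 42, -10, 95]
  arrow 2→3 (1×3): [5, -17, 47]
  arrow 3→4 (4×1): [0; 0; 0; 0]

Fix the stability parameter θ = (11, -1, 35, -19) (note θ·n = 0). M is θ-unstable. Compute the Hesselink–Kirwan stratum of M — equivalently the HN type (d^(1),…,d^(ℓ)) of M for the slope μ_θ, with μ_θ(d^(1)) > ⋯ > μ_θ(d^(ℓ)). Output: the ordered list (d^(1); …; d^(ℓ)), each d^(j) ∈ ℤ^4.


Barcode: M ≅ I[1,1], I[1,2]^2, I[1,3], I[4,4]^4. HN layers by μ_θ (4 steps, strictly decreasing):
  μ^(1)=35; μ^(2)=11; μ^(3)=5; μ^(4)=-19

((0, 0, 1, 0); (1, 0, 0, 0); (3, 3, 0, 0); (0, 0, 0, 4))


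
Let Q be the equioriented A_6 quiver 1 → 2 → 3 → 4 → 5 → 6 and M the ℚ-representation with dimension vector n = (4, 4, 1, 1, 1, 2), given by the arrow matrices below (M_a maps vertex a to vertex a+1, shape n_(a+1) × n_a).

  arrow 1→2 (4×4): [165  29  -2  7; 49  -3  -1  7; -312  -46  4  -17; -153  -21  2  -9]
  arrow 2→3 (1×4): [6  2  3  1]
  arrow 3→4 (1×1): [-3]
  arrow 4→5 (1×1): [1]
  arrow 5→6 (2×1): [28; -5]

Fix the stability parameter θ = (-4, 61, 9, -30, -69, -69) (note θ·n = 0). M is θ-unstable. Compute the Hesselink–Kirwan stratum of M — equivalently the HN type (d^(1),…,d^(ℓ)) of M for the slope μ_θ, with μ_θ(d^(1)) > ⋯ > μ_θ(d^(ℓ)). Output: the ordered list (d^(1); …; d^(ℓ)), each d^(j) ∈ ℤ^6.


Interval decomposition of M: I[1,1], I[1,2]^2, I[1,6], I[2,2], I[6,6].
HN type (ℓ=4): μ^(1)=61; μ^(2)=-4; μ^(3)=-17; μ^(4)=-69

((0, 3, 0, 0, 0, 0); (3, 0, 0, 0, 0, 0); (1, 1, 1, 1, 1, 1); (0, 0, 0, 0, 0, 1))


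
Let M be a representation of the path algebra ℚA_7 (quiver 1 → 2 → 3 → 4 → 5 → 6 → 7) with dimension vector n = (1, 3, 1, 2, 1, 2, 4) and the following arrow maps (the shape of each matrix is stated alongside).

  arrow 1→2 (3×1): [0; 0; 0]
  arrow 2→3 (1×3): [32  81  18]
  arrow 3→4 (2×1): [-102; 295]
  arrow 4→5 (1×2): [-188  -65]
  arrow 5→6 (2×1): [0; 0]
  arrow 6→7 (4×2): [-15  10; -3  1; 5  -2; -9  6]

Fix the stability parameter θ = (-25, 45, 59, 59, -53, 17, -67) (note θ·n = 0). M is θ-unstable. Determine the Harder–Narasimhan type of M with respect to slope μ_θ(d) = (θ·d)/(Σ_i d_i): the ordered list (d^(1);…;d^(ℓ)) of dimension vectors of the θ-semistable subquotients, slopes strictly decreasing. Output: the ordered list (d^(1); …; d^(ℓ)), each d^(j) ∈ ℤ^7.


Interval decomposition of M: I[1,1], I[2,2]^2, I[2,5], I[4,4], I[6,7]^2, I[7,7]^2.
HN type (ℓ=5): μ^(1)=59; μ^(2)=45; μ^(3)=55/2; μ^(4)=-25; μ^(5)=-67

((0, 0, 0, 1, 0, 0, 0); (0, 2, 0, 0, 0, 0, 0); (0, 1, 1, 1, 1, 0, 0); (1, 0, 0, 0, 0, 2, 2); (0, 0, 0, 0, 0, 0, 2))


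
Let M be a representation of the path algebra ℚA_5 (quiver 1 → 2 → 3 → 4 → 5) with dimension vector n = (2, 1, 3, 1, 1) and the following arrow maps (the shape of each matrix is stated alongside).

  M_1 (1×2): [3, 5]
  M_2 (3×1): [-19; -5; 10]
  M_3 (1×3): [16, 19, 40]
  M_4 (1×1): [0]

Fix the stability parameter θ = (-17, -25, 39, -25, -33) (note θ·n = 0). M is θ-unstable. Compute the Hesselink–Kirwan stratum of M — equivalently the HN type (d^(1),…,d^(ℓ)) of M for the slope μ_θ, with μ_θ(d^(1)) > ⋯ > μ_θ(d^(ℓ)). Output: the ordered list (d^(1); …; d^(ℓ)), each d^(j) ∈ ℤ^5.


Via rank(M_{q-1}∘⋯∘M_p): M ≅ I[1,1], I[1,4], I[3,3]^2, I[5,5].
μ_θ-semistable layers: μ^(1)=39; μ^(2)=7; μ^(3)=-17; μ^(4)=-21; μ^(5)=-33

((0, 0, 2, 0, 0); (0, 0, 1, 1, 0); (1, 0, 0, 0, 0); (1, 1, 0, 0, 0); (0, 0, 0, 0, 1))


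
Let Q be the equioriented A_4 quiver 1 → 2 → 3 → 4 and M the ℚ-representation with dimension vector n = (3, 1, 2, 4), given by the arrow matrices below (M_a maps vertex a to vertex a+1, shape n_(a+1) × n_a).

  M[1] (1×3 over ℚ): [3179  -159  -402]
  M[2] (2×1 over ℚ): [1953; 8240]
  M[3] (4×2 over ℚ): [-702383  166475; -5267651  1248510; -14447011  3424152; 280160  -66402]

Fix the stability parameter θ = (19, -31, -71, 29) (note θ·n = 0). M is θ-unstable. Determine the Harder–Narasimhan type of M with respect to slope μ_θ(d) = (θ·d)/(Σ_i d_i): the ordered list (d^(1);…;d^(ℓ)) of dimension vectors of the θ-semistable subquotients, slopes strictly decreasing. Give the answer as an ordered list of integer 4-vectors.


Via rank(M_{q-1}∘⋯∘M_p): M ≅ I[1,1]^2, I[1,4], I[3,4], I[4,4]^2.
μ_θ-semistable layers: μ^(1)=29; μ^(2)=19; μ^(3)=-83/3; μ^(4)=-71

((0, 0, 0, 4); (2, 0, 0, 0); (1, 1, 1, 0); (0, 0, 1, 0))


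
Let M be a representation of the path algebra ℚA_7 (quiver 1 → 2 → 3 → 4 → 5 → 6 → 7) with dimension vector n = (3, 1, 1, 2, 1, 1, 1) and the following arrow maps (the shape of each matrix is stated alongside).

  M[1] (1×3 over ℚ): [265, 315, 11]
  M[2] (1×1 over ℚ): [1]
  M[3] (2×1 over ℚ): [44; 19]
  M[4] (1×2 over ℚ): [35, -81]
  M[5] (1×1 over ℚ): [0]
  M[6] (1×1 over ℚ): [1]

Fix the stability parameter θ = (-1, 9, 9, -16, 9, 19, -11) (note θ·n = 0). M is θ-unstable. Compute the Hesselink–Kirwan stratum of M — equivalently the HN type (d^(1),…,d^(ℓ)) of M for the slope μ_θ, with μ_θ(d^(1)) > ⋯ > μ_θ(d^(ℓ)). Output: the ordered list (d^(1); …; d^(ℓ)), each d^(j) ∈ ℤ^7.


Interval decomposition of M: I[1,1]^2, I[1,5], I[4,4], I[6,7].
HN type (ℓ=5): μ^(1)=9; μ^(2)=4; μ^(3)=2/3; μ^(4)=-1; μ^(5)=-16

((0, 0, 0, 0, 1, 0, 0); (0, 0, 0, 0, 0, 1, 1); (0, 1, 1, 1, 0, 0, 0); (3, 0, 0, 0, 0, 0, 0); (0, 0, 0, 1, 0, 0, 0))


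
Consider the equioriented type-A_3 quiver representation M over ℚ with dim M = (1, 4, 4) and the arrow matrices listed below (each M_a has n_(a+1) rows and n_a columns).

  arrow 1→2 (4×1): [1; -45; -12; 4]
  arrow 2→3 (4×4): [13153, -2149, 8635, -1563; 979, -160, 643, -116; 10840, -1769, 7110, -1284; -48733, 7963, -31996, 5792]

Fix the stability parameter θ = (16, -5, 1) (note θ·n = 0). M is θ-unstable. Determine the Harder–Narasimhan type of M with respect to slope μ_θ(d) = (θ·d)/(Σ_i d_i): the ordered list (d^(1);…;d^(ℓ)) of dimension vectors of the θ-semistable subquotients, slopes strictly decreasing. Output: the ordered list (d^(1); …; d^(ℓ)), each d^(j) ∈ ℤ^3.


Via rank(M_{q-1}∘⋯∘M_p): M ≅ I[1,3], I[2,3]^3.
μ_θ-semistable layers: μ^(1)=4; μ^(2)=1; μ^(3)=-5

((1, 1, 1); (0, 0, 3); (0, 3, 0))


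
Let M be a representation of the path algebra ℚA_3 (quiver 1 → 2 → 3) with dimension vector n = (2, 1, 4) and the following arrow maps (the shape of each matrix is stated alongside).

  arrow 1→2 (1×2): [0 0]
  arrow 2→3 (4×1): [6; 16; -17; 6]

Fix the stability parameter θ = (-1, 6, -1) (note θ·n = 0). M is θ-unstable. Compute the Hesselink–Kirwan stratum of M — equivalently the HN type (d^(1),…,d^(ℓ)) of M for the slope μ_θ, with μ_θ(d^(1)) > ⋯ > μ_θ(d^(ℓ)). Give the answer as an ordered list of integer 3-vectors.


Barcode: M ≅ I[1,1]^2, I[2,3], I[3,3]^3. HN layers by μ_θ (2 steps, strictly decreasing):
  μ^(1)=5/2; μ^(2)=-1

((0, 1, 1); (2, 0, 3))


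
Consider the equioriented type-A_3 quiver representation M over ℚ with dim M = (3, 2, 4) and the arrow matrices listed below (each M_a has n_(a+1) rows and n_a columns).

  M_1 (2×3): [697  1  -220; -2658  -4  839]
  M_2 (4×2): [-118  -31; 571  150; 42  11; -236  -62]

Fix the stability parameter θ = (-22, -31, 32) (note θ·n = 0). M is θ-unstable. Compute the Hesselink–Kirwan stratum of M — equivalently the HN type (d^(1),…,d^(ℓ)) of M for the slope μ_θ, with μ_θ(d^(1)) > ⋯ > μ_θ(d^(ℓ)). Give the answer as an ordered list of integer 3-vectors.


Via rank(M_{q-1}∘⋯∘M_p): M ≅ I[1,1], I[1,3]^2, I[3,3]^2.
μ_θ-semistable layers: μ^(1)=32; μ^(2)=-22; μ^(3)=-53/2

((0, 0, 4); (1, 0, 0); (2, 2, 0))


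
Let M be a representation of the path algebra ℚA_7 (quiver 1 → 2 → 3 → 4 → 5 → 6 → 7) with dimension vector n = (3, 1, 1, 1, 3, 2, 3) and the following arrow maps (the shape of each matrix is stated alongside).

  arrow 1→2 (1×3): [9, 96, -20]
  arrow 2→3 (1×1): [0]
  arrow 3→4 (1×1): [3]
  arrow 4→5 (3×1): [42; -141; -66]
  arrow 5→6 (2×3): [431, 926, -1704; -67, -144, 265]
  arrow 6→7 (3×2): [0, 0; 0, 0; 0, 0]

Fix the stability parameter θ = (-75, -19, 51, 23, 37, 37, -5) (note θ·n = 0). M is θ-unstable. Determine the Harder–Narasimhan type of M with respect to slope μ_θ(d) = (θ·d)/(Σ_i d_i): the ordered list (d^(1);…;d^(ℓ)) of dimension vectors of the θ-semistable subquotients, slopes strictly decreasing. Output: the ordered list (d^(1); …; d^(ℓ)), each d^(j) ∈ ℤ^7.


Via rank(M_{q-1}∘⋯∘M_p): M ≅ I[1,1]^2, I[1,2], I[3,5], I[5,6]^2, I[7,7]^3.
μ_θ-semistable layers: μ^(1)=37; μ^(2)=-5; μ^(3)=-19; μ^(4)=-75

((0, 0, 1, 1, 3, 2, 0); (0, 0, 0, 0, 0, 0, 3); (0, 1, 0, 0, 0, 0, 0); (3, 0, 0, 0, 0, 0, 0))


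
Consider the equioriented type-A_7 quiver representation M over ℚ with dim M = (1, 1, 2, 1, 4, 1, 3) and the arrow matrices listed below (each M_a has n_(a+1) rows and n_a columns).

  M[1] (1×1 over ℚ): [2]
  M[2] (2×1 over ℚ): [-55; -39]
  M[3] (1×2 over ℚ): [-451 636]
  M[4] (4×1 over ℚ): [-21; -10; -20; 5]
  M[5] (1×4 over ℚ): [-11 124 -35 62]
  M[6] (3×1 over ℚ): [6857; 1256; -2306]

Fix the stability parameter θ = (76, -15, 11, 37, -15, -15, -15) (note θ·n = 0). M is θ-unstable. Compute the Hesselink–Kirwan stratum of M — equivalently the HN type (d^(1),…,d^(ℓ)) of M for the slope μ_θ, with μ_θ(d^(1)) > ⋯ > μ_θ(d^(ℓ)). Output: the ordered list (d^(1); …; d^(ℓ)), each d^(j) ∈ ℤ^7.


Via rank(M_{q-1}∘⋯∘M_p): M ≅ I[1,7], I[3,3], I[5,5]^3, I[7,7]^2.
μ_θ-semistable layers: μ^(1)=11; μ^(2)=64/7; μ^(3)=-15

((0, 0, 1, 0, 0, 0, 0); (1, 1, 1, 1, 1, 1, 1); (0, 0, 0, 0, 3, 0, 2))


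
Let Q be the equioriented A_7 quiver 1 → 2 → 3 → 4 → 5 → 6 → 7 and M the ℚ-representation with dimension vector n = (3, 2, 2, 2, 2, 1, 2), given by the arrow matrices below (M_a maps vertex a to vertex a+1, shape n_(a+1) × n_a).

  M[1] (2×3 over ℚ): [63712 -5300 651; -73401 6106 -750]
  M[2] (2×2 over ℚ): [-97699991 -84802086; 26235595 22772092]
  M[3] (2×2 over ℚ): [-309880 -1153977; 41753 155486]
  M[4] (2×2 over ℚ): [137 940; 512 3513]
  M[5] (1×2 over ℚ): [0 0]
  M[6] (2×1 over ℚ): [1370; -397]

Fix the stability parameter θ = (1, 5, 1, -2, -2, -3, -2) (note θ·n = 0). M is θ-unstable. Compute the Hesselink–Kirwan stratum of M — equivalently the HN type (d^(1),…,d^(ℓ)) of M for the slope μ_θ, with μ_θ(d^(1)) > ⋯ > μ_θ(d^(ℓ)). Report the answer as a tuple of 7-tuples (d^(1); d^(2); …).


Barcode: M ≅ I[1,1], I[1,5]^2, I[6,7], I[7,7]. HN layers by μ_θ (4 steps, strictly decreasing):
  μ^(1)=1; μ^(2)=3/5; μ^(3)=-2; μ^(4)=-3

((1, 0, 0, 0, 0, 0, 0); (2, 2, 2, 2, 2, 0, 0); (0, 0, 0, 0, 0, 0, 2); (0, 0, 0, 0, 0, 1, 0))


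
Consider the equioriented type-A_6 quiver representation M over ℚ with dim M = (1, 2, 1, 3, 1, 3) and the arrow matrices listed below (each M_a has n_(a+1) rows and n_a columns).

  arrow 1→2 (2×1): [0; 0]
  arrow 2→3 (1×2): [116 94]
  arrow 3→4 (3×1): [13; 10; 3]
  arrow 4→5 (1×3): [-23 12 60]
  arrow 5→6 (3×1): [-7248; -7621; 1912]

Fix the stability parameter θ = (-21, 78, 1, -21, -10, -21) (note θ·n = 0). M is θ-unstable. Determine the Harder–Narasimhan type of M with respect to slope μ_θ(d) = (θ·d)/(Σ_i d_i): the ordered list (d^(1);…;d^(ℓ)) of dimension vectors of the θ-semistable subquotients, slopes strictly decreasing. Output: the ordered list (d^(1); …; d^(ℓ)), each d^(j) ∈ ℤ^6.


Barcode: M ≅ I[1,1], I[2,2], I[2,6], I[4,4]^2, I[6,6]^2. HN layers by μ_θ (3 steps, strictly decreasing):
  μ^(1)=78; μ^(2)=27/5; μ^(3)=-21

((0, 1, 0, 0, 0, 0); (0, 1, 1, 1, 1, 1); (1, 0, 0, 2, 0, 2))


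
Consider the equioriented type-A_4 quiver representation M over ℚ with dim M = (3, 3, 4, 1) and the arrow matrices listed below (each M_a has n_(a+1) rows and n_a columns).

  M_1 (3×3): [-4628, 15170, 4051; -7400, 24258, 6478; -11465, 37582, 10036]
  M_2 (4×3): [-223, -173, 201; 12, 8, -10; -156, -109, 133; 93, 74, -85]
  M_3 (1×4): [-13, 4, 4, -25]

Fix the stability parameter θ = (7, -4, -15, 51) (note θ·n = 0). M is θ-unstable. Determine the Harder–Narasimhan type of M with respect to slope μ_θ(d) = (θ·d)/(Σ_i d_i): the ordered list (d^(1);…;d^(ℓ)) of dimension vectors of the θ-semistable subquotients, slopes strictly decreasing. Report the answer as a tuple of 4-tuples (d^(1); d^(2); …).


Via rank(M_{q-1}∘⋯∘M_p): M ≅ I[1,3]^2, I[1,4], I[3,3].
μ_θ-semistable layers: μ^(1)=51; μ^(2)=-4; μ^(3)=-15

((0, 0, 0, 1); (3, 3, 3, 0); (0, 0, 1, 0))


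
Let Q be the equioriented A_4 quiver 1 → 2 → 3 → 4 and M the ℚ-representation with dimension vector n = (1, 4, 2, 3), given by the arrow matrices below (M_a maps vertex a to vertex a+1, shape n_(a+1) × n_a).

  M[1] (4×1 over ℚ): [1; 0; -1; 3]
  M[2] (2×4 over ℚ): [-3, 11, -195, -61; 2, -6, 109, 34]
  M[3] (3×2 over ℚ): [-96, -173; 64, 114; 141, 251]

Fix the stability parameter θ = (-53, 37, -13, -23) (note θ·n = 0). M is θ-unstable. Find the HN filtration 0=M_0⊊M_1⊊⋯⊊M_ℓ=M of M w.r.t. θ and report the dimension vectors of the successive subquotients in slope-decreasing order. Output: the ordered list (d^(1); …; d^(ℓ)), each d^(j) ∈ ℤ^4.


Interval decomposition of M: I[1,4], I[2,2]^2, I[2,4], I[4,4].
HN type (ℓ=4): μ^(1)=37; μ^(2)=1/3; μ^(3)=-23; μ^(4)=-53

((0, 2, 0, 0); (0, 2, 2, 2); (0, 0, 0, 1); (1, 0, 0, 0))


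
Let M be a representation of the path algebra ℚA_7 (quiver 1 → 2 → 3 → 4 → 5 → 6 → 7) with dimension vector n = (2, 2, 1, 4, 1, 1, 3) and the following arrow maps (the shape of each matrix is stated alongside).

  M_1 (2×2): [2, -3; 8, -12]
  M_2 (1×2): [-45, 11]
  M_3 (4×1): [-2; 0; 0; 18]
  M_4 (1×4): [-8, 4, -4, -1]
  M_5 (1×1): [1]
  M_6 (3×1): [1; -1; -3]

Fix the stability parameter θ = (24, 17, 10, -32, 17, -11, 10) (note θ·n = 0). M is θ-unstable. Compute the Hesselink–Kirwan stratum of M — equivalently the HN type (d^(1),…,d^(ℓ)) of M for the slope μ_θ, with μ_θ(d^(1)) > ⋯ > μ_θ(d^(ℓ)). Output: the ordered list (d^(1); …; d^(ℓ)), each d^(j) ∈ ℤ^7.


Barcode: M ≅ I[1,1], I[1,7], I[2,2], I[4,4]^3, I[7,7]^2. HN layers by μ_θ (5 steps, strictly decreasing):
  μ^(1)=24; μ^(2)=17; μ^(3)=10; μ^(4)=25/6; μ^(5)=-32

((1, 0, 0, 0, 0, 0, 0); (0, 1, 0, 0, 0, 0, 0); (0, 0, 0, 0, 0, 0, 3); (1, 1, 1, 1, 1, 1, 0); (0, 0, 0, 3, 0, 0, 0))


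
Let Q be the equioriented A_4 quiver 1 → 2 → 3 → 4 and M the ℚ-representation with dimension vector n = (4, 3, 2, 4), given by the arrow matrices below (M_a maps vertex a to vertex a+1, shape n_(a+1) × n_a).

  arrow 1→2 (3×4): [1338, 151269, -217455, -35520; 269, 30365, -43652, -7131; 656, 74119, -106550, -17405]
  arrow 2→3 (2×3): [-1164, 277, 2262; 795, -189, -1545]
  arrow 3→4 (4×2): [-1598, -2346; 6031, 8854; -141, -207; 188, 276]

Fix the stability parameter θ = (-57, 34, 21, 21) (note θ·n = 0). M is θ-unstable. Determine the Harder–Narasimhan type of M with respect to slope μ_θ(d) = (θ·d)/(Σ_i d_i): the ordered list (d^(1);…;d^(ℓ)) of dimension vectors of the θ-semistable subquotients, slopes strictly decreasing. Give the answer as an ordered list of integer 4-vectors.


Interval decomposition of M: I[1,1], I[1,2], I[1,4]^2, I[4,4]^2.
HN type (ℓ=4): μ^(1)=34; μ^(2)=76/3; μ^(3)=21; μ^(4)=-57

((0, 1, 0, 0); (0, 2, 2, 2); (0, 0, 0, 2); (4, 0, 0, 0))


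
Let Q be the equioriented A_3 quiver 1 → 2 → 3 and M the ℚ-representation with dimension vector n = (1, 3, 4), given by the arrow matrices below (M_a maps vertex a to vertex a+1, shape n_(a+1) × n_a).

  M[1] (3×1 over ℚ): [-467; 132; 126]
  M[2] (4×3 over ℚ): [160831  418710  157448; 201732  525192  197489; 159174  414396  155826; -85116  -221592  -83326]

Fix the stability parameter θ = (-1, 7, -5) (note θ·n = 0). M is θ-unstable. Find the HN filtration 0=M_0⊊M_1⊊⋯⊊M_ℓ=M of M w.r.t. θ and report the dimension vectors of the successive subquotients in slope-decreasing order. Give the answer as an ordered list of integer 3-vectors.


Interval decomposition of M: I[1,3], I[2,2], I[2,3], I[3,3]^2.
HN type (ℓ=4): μ^(1)=7; μ^(2)=1; μ^(3)=-1; μ^(4)=-5

((0, 1, 0); (0, 2, 2); (1, 0, 0); (0, 0, 2))


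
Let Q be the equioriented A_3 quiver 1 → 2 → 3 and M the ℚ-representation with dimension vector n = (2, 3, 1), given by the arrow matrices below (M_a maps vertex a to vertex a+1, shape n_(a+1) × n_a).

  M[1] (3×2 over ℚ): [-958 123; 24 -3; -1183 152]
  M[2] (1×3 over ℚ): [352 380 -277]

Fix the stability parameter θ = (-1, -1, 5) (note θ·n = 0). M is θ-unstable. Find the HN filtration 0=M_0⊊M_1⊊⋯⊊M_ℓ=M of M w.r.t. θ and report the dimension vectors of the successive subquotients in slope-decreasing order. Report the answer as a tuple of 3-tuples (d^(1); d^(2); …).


Barcode: M ≅ I[1,2], I[1,3], I[2,2]. HN layers by μ_θ (2 steps, strictly decreasing):
  μ^(1)=5; μ^(2)=-1

((0, 0, 1); (2, 3, 0))


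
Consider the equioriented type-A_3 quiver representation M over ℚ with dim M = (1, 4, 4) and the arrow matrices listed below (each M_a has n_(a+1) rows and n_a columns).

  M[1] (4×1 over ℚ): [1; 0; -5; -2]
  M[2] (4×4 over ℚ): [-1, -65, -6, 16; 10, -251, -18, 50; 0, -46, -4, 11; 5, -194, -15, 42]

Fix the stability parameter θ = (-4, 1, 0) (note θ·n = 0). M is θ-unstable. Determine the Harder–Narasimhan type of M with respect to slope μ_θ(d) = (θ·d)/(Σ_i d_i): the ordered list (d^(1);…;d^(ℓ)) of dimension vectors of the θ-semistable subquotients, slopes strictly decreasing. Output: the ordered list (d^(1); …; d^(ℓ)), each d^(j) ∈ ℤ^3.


Via rank(M_{q-1}∘⋯∘M_p): M ≅ I[1,3], I[2,3]^3.
μ_θ-semistable layers: μ^(1)=1/2; μ^(2)=-4

((0, 4, 4); (1, 0, 0))


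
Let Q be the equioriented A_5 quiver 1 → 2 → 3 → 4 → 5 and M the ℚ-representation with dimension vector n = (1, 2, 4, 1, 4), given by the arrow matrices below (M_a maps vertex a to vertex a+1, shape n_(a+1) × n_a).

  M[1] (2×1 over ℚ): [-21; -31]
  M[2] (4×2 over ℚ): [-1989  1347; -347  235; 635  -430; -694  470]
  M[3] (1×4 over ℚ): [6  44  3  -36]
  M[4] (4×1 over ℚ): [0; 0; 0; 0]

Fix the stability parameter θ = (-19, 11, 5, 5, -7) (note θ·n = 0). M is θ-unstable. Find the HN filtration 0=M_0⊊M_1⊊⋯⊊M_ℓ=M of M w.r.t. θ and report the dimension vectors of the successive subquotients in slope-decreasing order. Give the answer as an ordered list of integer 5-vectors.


Barcode: M ≅ I[1,4], I[2,3], I[3,3]^2, I[5,5]^4. HN layers by μ_θ (5 steps, strictly decreasing):
  μ^(1)=8; μ^(2)=7; μ^(3)=5; μ^(4)=-7; μ^(5)=-19

((0, 1, 1, 0, 0); (0, 1, 1, 1, 0); (0, 0, 2, 0, 0); (0, 0, 0, 0, 4); (1, 0, 0, 0, 0))


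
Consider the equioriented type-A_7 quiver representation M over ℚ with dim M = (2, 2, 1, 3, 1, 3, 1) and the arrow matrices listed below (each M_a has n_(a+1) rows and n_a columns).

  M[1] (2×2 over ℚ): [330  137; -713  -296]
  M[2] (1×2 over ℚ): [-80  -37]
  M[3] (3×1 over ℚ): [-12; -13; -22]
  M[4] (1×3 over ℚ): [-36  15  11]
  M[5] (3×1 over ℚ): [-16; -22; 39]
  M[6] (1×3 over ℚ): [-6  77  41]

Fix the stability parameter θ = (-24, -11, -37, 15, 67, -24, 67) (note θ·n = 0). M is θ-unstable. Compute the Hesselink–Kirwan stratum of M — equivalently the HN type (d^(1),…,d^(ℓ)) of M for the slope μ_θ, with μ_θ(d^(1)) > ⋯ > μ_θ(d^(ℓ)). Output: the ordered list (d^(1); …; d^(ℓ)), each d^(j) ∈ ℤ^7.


Via rank(M_{q-1}∘⋯∘M_p): M ≅ I[1,2], I[1,7], I[4,4]^2, I[6,6]^2.
μ_θ-semistable layers: μ^(1)=67; μ^(2)=43/2; μ^(3)=15; μ^(4)=-11; μ^(5)=-24

((0, 0, 0, 0, 0, 0, 1); (0, 0, 0, 0, 1, 1, 0); (0, 0, 0, 3, 0, 0, 0); (0, 1, 0, 0, 0, 0, 0); (2, 1, 1, 0, 0, 2, 0))


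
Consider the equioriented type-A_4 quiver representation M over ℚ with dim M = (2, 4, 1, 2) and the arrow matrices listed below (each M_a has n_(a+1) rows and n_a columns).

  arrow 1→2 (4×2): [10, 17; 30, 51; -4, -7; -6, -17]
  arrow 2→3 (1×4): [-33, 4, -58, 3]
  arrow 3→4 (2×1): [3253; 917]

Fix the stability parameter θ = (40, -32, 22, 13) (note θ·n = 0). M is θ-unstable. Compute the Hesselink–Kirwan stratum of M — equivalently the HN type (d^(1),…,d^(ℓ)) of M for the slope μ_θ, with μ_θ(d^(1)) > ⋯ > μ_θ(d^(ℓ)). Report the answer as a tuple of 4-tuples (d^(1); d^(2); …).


Via rank(M_{q-1}∘⋯∘M_p): M ≅ I[1,2], I[1,4], I[2,2]^2, I[4,4].
μ_θ-semistable layers: μ^(1)=35/2; μ^(2)=13; μ^(3)=4; μ^(4)=-32

((0, 0, 1, 1); (0, 0, 0, 1); (2, 2, 0, 0); (0, 2, 0, 0))


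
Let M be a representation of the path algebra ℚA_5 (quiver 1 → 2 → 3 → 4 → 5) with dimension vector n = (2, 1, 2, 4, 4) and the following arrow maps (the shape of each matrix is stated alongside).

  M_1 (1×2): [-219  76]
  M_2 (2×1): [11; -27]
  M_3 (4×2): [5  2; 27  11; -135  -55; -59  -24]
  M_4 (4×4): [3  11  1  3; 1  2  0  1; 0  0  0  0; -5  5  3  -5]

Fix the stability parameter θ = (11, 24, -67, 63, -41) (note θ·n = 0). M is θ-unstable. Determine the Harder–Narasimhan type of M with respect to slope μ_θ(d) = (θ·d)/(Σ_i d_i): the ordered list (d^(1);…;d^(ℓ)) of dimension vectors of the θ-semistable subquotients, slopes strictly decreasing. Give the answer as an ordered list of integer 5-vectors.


Barcode: M ≅ I[1,1], I[1,4], I[3,4], I[4,5]^2, I[5,5]^2. HN layers by μ_θ (5 steps, strictly decreasing):
  μ^(1)=63; μ^(2)=11; μ^(3)=-32/3; μ^(4)=-41; μ^(5)=-67

((0, 0, 0, 2, 0); (1, 0, 0, 2, 2); (1, 1, 1, 0, 0); (0, 0, 0, 0, 2); (0, 0, 1, 0, 0))


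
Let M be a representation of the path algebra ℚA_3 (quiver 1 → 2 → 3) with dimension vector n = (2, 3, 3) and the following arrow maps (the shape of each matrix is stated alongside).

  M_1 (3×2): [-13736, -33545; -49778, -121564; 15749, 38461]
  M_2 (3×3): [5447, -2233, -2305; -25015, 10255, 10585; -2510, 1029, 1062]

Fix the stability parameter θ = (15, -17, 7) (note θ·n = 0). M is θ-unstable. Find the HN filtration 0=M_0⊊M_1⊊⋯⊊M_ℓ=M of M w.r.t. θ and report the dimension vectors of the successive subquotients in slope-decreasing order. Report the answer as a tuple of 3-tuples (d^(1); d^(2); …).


Via rank(M_{q-1}∘⋯∘M_p): M ≅ I[1,2], I[1,3], I[2,3], I[3,3].
μ_θ-semistable layers: μ^(1)=7; μ^(2)=-1; μ^(3)=-17

((0, 0, 3); (2, 2, 0); (0, 1, 0))


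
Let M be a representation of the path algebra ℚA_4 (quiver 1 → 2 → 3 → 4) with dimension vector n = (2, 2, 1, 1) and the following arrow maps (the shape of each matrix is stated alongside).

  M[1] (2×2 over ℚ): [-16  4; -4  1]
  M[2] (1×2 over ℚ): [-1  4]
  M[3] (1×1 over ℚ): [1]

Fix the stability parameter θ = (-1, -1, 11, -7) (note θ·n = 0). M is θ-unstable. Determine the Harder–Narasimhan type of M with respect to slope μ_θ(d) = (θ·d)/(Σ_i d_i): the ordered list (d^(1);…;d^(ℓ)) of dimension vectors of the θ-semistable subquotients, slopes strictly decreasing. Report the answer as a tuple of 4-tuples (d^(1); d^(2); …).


Barcode: M ≅ I[1,1], I[1,2], I[2,4]. HN layers by μ_θ (2 steps, strictly decreasing):
  μ^(1)=2; μ^(2)=-1

((0, 0, 1, 1); (2, 2, 0, 0))


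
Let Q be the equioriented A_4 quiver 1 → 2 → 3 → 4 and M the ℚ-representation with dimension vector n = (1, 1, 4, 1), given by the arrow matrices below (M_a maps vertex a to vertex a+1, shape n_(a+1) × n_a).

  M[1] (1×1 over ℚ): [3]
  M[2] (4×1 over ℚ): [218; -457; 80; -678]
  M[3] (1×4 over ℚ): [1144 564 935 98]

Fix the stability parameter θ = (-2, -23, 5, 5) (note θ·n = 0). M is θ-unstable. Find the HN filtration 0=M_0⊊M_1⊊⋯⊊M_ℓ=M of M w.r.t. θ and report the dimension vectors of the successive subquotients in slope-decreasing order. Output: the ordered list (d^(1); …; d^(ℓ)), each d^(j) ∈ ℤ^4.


Via rank(M_{q-1}∘⋯∘M_p): M ≅ I[1,3], I[3,3]^2, I[3,4].
μ_θ-semistable layers: μ^(1)=5; μ^(2)=-25/2

((0, 0, 4, 1); (1, 1, 0, 0))


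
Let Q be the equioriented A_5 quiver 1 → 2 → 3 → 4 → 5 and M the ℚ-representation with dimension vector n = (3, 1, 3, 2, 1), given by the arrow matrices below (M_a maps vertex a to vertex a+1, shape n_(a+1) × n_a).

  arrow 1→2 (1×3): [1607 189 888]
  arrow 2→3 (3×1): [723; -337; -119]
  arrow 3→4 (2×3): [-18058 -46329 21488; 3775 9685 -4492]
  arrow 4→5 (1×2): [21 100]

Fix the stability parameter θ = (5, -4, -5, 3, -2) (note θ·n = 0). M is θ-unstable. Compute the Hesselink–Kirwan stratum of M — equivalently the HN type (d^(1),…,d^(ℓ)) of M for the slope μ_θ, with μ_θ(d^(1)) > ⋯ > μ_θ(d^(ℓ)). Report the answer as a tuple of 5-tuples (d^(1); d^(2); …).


Barcode: M ≅ I[1,1]^2, I[1,5], I[3,3], I[3,4]. HN layers by μ_θ (5 steps, strictly decreasing):
  μ^(1)=5; μ^(2)=3; μ^(3)=1/2; μ^(4)=-4/3; μ^(5)=-5

((2, 0, 0, 0, 0); (0, 0, 0, 1, 0); (0, 0, 0, 1, 1); (1, 1, 1, 0, 0); (0, 0, 2, 0, 0))


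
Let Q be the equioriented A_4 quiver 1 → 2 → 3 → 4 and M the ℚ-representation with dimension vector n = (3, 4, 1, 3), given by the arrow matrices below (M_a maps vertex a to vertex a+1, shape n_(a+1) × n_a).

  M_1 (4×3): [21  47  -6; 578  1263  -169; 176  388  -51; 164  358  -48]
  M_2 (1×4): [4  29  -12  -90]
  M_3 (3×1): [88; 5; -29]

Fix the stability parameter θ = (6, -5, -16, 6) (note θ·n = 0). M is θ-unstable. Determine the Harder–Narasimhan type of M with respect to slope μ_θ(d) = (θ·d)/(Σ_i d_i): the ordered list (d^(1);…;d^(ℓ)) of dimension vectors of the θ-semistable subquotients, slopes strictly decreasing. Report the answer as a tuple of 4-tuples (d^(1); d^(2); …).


Barcode: M ≅ I[1,2]^2, I[1,4], I[2,2], I[4,4]^2. HN layers by μ_θ (3 steps, strictly decreasing):
  μ^(1)=6; μ^(2)=1/2; μ^(3)=-5

((0, 0, 0, 3); (2, 2, 0, 0); (1, 2, 1, 0))
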